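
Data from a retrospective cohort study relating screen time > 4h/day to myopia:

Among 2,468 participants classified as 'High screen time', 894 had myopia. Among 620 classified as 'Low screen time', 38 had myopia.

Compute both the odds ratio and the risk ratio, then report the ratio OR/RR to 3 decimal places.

1.472

From the description: a = 894, b = 1574, c = 38, d = 582.
OR = (894·582)/(1574·38) = 520308/59812 = 8.69906
Risk in exposed = 894/2468 = 0.36224; risk in unexposed = 38/620 = 0.06129; RR = 5.91018
OR/RR = 8.69906 / 5.91018 = 1.47188
The outcome is not rare, so the OR lies further from 1 than the RR.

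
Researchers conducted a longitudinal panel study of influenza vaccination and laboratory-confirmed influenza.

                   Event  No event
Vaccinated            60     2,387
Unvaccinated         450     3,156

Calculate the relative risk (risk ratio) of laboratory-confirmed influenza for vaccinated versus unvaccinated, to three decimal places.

0.196

Cells: a = 60, b = 2387, c = 450, d = 3156.
Risk in exposed = 60/2447 = 0.02452; risk in unexposed = 450/3606 = 0.12479.
RR = 0.02452 / 0.12479 = 0.19649
The risk is 80% lower among the exposed than among the unexposed.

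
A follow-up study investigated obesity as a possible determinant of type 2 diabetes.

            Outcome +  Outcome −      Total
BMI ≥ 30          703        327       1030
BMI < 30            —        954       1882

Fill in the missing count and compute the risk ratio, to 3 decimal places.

The missing cell is in the unexposed row: 1882 − 954 = 928.
So a = 703, b = 327, c = 928, d = 954.
RR = [a/(a+b)] / [c/(c+d)] = (703/1030) / (928/1882) = 0.68252/0.49309 = 1.38417

1.384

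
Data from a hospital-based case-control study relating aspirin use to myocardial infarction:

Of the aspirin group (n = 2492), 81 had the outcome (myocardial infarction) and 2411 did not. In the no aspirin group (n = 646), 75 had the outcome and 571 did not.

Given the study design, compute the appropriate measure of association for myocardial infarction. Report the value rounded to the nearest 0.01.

From the description: a = 81, b = 2411, c = 75, d = 571.
This is a hospital-based case-control study: participants were sampled on outcome status, so risks in the source population cannot be estimated directly — relative risk is not valid here. The odds ratio is the appropriate measure.
OR = (a·d)/(b·c) = (81 × 571) / (2411 × 75) = 46251 / 180825 = 0.25578

0.26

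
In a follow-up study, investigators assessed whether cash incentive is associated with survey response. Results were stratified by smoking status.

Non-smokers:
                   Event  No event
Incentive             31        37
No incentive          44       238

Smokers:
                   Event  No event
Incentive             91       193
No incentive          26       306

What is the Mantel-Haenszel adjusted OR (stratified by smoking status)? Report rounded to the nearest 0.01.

5.18

OR_MH = Σ(aᵢdᵢ/nᵢ) / Σ(bᵢcᵢ/nᵢ), where nᵢ is the stratum total.
Stratum 1 (Non-smokers): n = 350; a·d/n = 31·238/350 = 21.0800; b·c/n = 37·44/350 = 4.6514
Stratum 2 (Smokers): n = 616; a·d/n = 91·306/616 = 45.2045; b·c/n = 193·26/616 = 8.1461
OR_MH = (21.0800 + 45.2045) / (4.6514 + 8.1461) = 66.2845 / 12.7975 = 5.17948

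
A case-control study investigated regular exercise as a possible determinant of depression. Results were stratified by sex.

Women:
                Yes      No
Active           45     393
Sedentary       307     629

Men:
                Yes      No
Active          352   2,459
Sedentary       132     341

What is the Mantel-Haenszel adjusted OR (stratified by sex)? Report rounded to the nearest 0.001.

0.306

OR_MH = Σ(aᵢdᵢ/nᵢ) / Σ(bᵢcᵢ/nᵢ), where nᵢ is the stratum total.
Stratum 1 (Women): n = 1374; a·d/n = 45·629/1374 = 20.6004; b·c/n = 393·307/1374 = 87.8100
Stratum 2 (Men): n = 3284; a·d/n = 352·341/3284 = 36.5505; b·c/n = 2459·132/3284 = 98.8392
OR_MH = (20.6004 + 36.5505) / (87.8100 + 98.8392) = 57.1510 / 186.6493 = 0.30619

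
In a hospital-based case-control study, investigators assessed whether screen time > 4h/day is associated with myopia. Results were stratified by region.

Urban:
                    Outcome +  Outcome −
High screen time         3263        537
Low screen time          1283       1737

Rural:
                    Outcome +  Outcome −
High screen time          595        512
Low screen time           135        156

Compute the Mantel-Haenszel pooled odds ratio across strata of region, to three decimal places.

5.965

OR_MH = Σ(aᵢdᵢ/nᵢ) / Σ(bᵢcᵢ/nᵢ), where nᵢ is the stratum total.
Stratum 1 (Urban): n = 6820; a·d/n = 3263·1737/6820 = 831.0603; b·c/n = 537·1283/6820 = 101.0221
Stratum 2 (Rural): n = 1398; a·d/n = 595·156/1398 = 66.3948; b·c/n = 512·135/1398 = 49.4421
OR_MH = (831.0603 + 66.3948) / (101.0221 + 49.4421) = 897.4551 / 150.4642 = 5.96458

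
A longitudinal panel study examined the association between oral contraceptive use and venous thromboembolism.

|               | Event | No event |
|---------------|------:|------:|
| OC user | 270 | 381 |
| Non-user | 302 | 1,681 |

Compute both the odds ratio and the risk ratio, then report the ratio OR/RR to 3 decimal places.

1.448

Cells: a = 270, b = 381, c = 302, d = 1681.
OR = (270·1681)/(381·302) = 453870/115062 = 3.94457
Risk in exposed = 270/651 = 0.41475; risk in unexposed = 302/1983 = 0.15229; RR = 2.72332
OR/RR = 3.94457 / 2.72332 = 1.44844
The outcome is not rare, so the OR lies further from 1 than the RR.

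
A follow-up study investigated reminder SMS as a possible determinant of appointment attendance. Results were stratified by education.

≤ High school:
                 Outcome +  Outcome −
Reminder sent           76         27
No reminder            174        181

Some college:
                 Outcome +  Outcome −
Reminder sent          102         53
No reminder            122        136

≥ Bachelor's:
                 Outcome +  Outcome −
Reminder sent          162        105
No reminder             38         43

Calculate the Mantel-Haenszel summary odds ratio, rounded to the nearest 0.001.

2.238

OR_MH = Σ(aᵢdᵢ/nᵢ) / Σ(bᵢcᵢ/nᵢ), where nᵢ is the stratum total.
Stratum 1 (≤ High school): n = 458; a·d/n = 76·181/458 = 30.0349; b·c/n = 27·174/458 = 10.2576
Stratum 2 (Some college): n = 413; a·d/n = 102·136/413 = 33.5884; b·c/n = 53·122/413 = 15.6562
Stratum 3 (≥ Bachelor's): n = 348; a·d/n = 162·43/348 = 20.0172; b·c/n = 105·38/348 = 11.4655
OR_MH = (30.0349 + 33.5884 + 20.0172) / (10.2576 + 15.6562 + 11.4655) = 83.6406 / 37.3793 = 2.23761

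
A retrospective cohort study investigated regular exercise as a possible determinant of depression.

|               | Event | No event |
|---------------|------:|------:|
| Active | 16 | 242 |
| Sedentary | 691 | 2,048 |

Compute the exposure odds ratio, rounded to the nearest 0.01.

0.20

Cells: a = 16, b = 242, c = 691, d = 2048.
OR = (a·d)/(b·c) = (16 × 2048) / (242 × 691) = 32768 / 167222 = 0.19596
Exposure is associated with lower odds of depression (OR = 0.20 < 1).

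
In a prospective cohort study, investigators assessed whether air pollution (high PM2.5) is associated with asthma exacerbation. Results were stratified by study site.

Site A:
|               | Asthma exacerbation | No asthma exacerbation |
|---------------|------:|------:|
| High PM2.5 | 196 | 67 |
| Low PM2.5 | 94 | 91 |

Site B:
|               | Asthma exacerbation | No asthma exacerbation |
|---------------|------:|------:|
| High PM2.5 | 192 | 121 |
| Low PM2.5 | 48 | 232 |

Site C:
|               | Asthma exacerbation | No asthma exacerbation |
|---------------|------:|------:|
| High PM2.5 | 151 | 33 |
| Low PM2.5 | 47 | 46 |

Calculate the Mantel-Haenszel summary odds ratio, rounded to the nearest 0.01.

4.75

OR_MH = Σ(aᵢdᵢ/nᵢ) / Σ(bᵢcᵢ/nᵢ), where nᵢ is the stratum total.
Stratum 1 (Site A): n = 448; a·d/n = 196·91/448 = 39.8125; b·c/n = 67·94/448 = 14.0580
Stratum 2 (Site B): n = 593; a·d/n = 192·232/593 = 75.1164; b·c/n = 121·48/593 = 9.7943
Stratum 3 (Site C): n = 277; a·d/n = 151·46/277 = 25.0758; b·c/n = 33·47/277 = 5.5993
OR_MH = (39.8125 + 75.1164 + 25.0758) / (14.0580 + 9.7943 + 5.5993) = 140.0047 / 29.4516 = 4.75372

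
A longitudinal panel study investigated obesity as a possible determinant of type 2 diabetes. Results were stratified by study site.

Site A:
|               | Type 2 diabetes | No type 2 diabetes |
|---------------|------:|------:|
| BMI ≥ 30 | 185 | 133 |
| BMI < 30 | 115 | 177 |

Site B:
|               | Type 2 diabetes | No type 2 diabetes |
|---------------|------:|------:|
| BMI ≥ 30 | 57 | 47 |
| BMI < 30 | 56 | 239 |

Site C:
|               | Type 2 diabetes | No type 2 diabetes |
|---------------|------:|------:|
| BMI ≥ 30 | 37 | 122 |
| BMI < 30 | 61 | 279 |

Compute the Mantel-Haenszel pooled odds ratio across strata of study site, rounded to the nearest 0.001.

2.329

OR_MH = Σ(aᵢdᵢ/nᵢ) / Σ(bᵢcᵢ/nᵢ), where nᵢ is the stratum total.
Stratum 1 (Site A): n = 610; a·d/n = 185·177/610 = 53.6803; b·c/n = 133·115/610 = 25.0738
Stratum 2 (Site B): n = 399; a·d/n = 57·239/399 = 34.1429; b·c/n = 47·56/399 = 6.5965
Stratum 3 (Site C): n = 499; a·d/n = 37·279/499 = 20.6874; b·c/n = 122·61/499 = 14.9138
OR_MH = (53.6803 + 34.1429 + 20.6874) / (25.0738 + 6.5965 + 14.9138) = 108.5106 / 46.5841 = 2.32935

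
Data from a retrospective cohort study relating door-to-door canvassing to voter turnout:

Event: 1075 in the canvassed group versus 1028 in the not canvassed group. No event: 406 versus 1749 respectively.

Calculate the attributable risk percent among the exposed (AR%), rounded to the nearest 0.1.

49.0

From the description: a = 1075, b = 406, c = 1028, d = 1749.
Risk in exposed = 1075/1481 = 0.72586; risk in unexposed = 1028/2777 = 0.37018.
RR = 0.72586/0.37018 = 1.96081
AR% = (RR − 1)/RR × 100 = (1.96081 − 1)/1.96081 × 100 = 49.0007%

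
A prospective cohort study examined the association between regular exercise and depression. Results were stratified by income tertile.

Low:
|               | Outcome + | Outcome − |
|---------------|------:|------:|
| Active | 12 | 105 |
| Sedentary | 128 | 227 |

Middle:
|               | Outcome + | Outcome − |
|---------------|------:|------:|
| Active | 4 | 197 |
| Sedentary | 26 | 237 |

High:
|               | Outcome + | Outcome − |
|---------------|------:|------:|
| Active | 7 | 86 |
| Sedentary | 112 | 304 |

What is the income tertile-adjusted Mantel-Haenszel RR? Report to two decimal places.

RR_MH = Σ(aᵢ·n₀ᵢ/nᵢ) / Σ(cᵢ·n₁ᵢ/nᵢ), with n₁ᵢ = aᵢ+bᵢ (exposed), n₀ᵢ = cᵢ+dᵢ (unexposed), nᵢ = n₁ᵢ+n₀ᵢ.
Stratum 1 (Low): n₁ = 117, n₀ = 355, n = 472; a·n₀/n = 12·355/472 = 9.0254; c·n₁/n = 128·117/472 = 31.7288
Stratum 2 (Middle): n₁ = 201, n₀ = 263, n = 464; a·n₀/n = 4·263/464 = 2.2672; c·n₁/n = 26·201/464 = 11.2629
Stratum 3 (High): n₁ = 93, n₀ = 416, n = 509; a·n₀/n = 7·416/509 = 5.7210; c·n₁/n = 112·93/509 = 20.4637
RR_MH = (9.0254 + 2.2672 + 5.7210) / (31.7288 + 11.2629 + 20.4637) = 17.0137 / 63.4554 = 0.26812

0.27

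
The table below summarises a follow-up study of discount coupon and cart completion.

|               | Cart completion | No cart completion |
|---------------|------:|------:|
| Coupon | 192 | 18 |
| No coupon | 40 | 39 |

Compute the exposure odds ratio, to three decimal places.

10.400

Cells: a = 192, b = 18, c = 40, d = 39.
OR = (a·d)/(b·c) = (192 × 39) / (18 × 40) = 7488 / 720 = 10.40000
The odds of cart completion are about 10.40 times as high in the coupon group.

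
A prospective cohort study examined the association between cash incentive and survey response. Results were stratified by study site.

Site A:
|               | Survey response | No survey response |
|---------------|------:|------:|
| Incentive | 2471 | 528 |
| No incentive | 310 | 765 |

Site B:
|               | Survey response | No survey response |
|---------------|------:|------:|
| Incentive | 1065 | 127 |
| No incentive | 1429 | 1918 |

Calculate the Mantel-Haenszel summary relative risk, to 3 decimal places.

2.382

RR_MH = Σ(aᵢ·n₀ᵢ/nᵢ) / Σ(cᵢ·n₁ᵢ/nᵢ), with n₁ᵢ = aᵢ+bᵢ (exposed), n₀ᵢ = cᵢ+dᵢ (unexposed), nᵢ = n₁ᵢ+n₀ᵢ.
Stratum 1 (Site A): n₁ = 2999, n₀ = 1075, n = 4074; a·n₀/n = 2471·1075/4074 = 652.0189; c·n₁/n = 310·2999/4074 = 228.2008
Stratum 2 (Site B): n₁ = 1192, n₀ = 3347, n = 4539; a·n₀/n = 1065·3347/4539 = 785.3173; c·n₁/n = 1429·1192/4539 = 375.2738
RR_MH = (652.0189 + 785.3173) / (228.2008 + 375.2738) = 1437.3362 / 603.4746 = 2.38177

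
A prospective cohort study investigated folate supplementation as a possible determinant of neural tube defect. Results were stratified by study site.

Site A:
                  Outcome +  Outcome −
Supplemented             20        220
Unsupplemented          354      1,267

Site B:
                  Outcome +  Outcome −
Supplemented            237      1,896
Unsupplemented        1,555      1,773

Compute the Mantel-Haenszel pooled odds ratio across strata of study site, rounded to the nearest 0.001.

OR_MH = Σ(aᵢdᵢ/nᵢ) / Σ(bᵢcᵢ/nᵢ), where nᵢ is the stratum total.
Stratum 1 (Site A): n = 1861; a·d/n = 20·1267/1861 = 13.6163; b·c/n = 220·354/1861 = 41.8485
Stratum 2 (Site B): n = 5461; a·d/n = 237·1773/5461 = 76.9458; b·c/n = 1896·1555/5461 = 539.8791
OR_MH = (13.6163 + 76.9458) / (41.8485 + 539.8791) = 90.5621 / 581.7276 = 0.15568

0.156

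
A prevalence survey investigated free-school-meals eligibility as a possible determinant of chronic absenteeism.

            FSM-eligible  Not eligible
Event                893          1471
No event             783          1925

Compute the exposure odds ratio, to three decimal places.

Reading the table with exposure as columns: a = 893 (FSM-eligible, case), b = 783 (FSM-eligible, non-case), c = 1471 (Not eligible, case), d = 1925.
OR = (a·d)/(b·c) = (893 × 1925) / (783 × 1471) = 1719025 / 1151793 = 1.49248
The odds of chronic absenteeism are about 1.49 times as high in the fsm-eligible group.

1.492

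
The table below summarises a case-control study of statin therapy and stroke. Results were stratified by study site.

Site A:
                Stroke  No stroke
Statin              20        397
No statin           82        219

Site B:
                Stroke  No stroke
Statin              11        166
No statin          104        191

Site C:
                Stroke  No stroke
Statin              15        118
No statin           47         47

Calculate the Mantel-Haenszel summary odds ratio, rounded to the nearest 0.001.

OR_MH = Σ(aᵢdᵢ/nᵢ) / Σ(bᵢcᵢ/nᵢ), where nᵢ is the stratum total.
Stratum 1 (Site A): n = 718; a·d/n = 20·219/718 = 6.1003; b·c/n = 397·82/718 = 45.3398
Stratum 2 (Site B): n = 472; a·d/n = 11·191/472 = 4.4513; b·c/n = 166·104/472 = 36.5763
Stratum 3 (Site C): n = 227; a·d/n = 15·47/227 = 3.1057; b·c/n = 118·47/227 = 24.4317
OR_MH = (6.1003 + 4.4513 + 3.1057) / (45.3398 + 36.5763 + 24.4317) = 13.6573 / 106.3478 = 0.12842

0.128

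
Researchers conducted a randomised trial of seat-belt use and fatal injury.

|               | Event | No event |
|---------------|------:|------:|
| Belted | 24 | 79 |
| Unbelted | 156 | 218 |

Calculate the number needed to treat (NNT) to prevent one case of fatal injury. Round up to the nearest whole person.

Risk in treated group = 24/103 = 0.23301; risk in control = 156/374 = 0.41711.
Absolute risk reduction = 0.41711 − 0.23301 = 0.18410
NNT = 1 / ARR = 1 / 0.18410 = 5.432 → round up → 6

6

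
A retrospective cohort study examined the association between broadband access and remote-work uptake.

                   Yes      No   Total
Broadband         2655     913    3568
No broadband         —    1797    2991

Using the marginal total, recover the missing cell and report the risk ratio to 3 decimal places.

The missing cell is in the unexposed row: 2991 − 1797 = 1194.
So a = 2655, b = 913, c = 1194, d = 1797.
RR = [a/(a+b)] / [c/(c+d)] = (2655/3568) / (1194/2991) = 0.74411/0.39920 = 1.86403

1.864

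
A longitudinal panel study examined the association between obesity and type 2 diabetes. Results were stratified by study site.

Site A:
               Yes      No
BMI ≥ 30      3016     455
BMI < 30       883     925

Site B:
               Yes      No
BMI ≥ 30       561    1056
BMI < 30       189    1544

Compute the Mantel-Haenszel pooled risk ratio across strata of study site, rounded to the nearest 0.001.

RR_MH = Σ(aᵢ·n₀ᵢ/nᵢ) / Σ(cᵢ·n₁ᵢ/nᵢ), with n₁ᵢ = aᵢ+bᵢ (exposed), n₀ᵢ = cᵢ+dᵢ (unexposed), nᵢ = n₁ᵢ+n₀ᵢ.
Stratum 1 (Site A): n₁ = 3471, n₀ = 1808, n = 5279; a·n₀/n = 3016·1808/5279 = 1032.9471; c·n₁/n = 883·3471/5279 = 580.5821
Stratum 2 (Site B): n₁ = 1617, n₀ = 1733, n = 3350; a·n₀/n = 561·1733/3350 = 290.2128; c·n₁/n = 189·1617/3350 = 91.2278
RR_MH = (1032.9471 + 290.2128) / (580.5821 + 91.2278) = 1323.1600 / 671.8099 = 1.96955

1.970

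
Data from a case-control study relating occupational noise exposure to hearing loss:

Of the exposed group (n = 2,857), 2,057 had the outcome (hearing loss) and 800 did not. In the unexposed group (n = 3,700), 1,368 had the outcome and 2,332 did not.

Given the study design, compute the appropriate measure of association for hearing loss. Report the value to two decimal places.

4.38

From the description: a = 2057, b = 800, c = 1368, d = 2332.
This is a case-control study: participants were sampled on outcome status, so risks in the source population cannot be estimated directly — relative risk is not valid here. The odds ratio is the appropriate measure.
OR = (a·d)/(b·c) = (2057 × 2332) / (800 × 1368) = 4796924 / 1094400 = 4.38315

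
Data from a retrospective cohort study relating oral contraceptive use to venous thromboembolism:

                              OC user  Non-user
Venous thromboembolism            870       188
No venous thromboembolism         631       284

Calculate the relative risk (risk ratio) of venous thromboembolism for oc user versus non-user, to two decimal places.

1.46

Reading the table with exposure as columns: a = 870 (OC user, case), b = 631 (OC user, non-case), c = 188 (Non-user, case), d = 284.
Risk in exposed = 870/1501 = 0.57961; risk in unexposed = 188/472 = 0.39831.
RR = 0.57961 / 0.39831 = 1.45520
The risk among the exposed is 1.46 times that among the unexposed.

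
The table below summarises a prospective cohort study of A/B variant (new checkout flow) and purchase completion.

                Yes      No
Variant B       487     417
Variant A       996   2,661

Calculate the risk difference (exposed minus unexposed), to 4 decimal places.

0.2664

Cells: a = 487, b = 417, c = 996, d = 2661.
Risk in exposed = 487/904 = 0.538717; risk in unexposed = 996/3657 = 0.272354.
Risk difference = 0.538717 − 0.272354 = 0.266362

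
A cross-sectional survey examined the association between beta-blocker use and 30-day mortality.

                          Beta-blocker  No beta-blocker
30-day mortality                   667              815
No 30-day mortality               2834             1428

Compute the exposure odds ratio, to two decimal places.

0.41

Reading the table with exposure as columns: a = 667 (Beta-blocker, case), b = 2834 (Beta-blocker, non-case), c = 815 (No beta-blocker, case), d = 1428.
OR = (a·d)/(b·c) = (667 × 1428) / (2834 × 815) = 952476 / 2309710 = 0.41238
Exposure is associated with lower odds of 30-day mortality (OR = 0.41 < 1).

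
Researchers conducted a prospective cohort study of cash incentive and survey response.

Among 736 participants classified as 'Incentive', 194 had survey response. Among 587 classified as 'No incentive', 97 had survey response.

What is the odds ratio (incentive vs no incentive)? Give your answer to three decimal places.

From the description: a = 194, b = 542, c = 97, d = 490.
OR = (a·d)/(b·c) = (194 × 490) / (542 × 97) = 95060 / 52574 = 1.80812
The odds of survey response are about 1.81 times as high in the incentive group.

1.808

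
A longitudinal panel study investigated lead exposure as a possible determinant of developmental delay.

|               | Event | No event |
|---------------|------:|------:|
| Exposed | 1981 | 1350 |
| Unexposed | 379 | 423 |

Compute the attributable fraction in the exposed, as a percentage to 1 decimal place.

Cells: a = 1981, b = 1350, c = 379, d = 423.
Risk in exposed = 1981/3331 = 0.59472; risk in unexposed = 379/802 = 0.47257.
RR = 0.59472/0.47257 = 1.25848
AR% = (RR − 1)/RR × 100 = (1.25848 − 1)/1.25848 × 100 = 20.5388%

20.5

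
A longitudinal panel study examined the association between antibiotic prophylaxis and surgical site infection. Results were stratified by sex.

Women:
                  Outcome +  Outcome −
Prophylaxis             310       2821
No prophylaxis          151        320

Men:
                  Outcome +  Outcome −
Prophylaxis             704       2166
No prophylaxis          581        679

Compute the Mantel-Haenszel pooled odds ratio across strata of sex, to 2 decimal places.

OR_MH = Σ(aᵢdᵢ/nᵢ) / Σ(bᵢcᵢ/nᵢ), where nᵢ is the stratum total.
Stratum 1 (Women): n = 3602; a·d/n = 310·320/3602 = 27.5403; b·c/n = 2821·151/3602 = 118.2596
Stratum 2 (Men): n = 4130; a·d/n = 704·679/4130 = 115.7424; b·c/n = 2166·581/4130 = 304.7085
OR_MH = (27.5403 + 115.7424) / (118.2596 + 304.7085) = 143.2826 / 422.9681 = 0.33876

0.34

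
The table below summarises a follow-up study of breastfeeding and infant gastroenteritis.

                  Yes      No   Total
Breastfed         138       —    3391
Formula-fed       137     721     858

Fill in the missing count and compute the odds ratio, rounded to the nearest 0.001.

0.223

The missing cell is in the exposed row: 3391 − 138 = 3253.
So a = 138, b = 3253, c = 137, d = 721.
OR = (a·d)/(b·c) = (138 × 721) / (3253 × 137) = 99498 / 445661 = 0.22326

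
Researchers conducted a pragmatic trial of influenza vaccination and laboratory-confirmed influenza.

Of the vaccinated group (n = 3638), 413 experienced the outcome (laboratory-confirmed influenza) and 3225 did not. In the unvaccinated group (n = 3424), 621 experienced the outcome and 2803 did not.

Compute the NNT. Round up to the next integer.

Risk in treated group = 413/3638 = 0.11352; risk in control = 621/3424 = 0.18137.
Absolute risk reduction = 0.18137 − 0.11352 = 0.06784
NNT = 1 / ARR = 1 / 0.06784 = 14.740 → round up → 15

15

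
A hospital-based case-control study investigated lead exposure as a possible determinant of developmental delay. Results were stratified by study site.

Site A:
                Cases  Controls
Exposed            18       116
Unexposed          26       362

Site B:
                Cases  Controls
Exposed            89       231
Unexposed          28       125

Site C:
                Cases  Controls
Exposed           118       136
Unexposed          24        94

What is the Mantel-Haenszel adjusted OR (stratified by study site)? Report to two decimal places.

OR_MH = Σ(aᵢdᵢ/nᵢ) / Σ(bᵢcᵢ/nᵢ), where nᵢ is the stratum total.
Stratum 1 (Site A): n = 522; a·d/n = 18·362/522 = 12.4828; b·c/n = 116·26/522 = 5.7778
Stratum 2 (Site B): n = 473; a·d/n = 89·125/473 = 23.5201; b·c/n = 231·28/473 = 13.6744
Stratum 3 (Site C): n = 372; a·d/n = 118·94/372 = 29.8172; b·c/n = 136·24/372 = 8.7742
OR_MH = (12.4828 + 23.5201 + 29.8172) / (5.7778 + 13.6744 + 8.7742) = 65.8200 / 28.2264 = 2.33186

2.33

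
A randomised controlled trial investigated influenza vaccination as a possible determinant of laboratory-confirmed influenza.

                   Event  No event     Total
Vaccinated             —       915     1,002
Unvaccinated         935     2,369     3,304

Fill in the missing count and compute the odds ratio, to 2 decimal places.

0.24

The missing cell is in the exposed row: 1002 − 915 = 87.
So a = 87, b = 915, c = 935, d = 2369.
OR = (a·d)/(b·c) = (87 × 2369) / (915 × 935) = 206103 / 855525 = 0.24091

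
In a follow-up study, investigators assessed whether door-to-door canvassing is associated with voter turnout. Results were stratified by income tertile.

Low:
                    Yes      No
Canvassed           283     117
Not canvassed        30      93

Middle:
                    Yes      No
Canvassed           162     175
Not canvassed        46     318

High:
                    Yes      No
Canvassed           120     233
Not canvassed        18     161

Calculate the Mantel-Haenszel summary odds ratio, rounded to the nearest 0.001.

OR_MH = Σ(aᵢdᵢ/nᵢ) / Σ(bᵢcᵢ/nᵢ), where nᵢ is the stratum total.
Stratum 1 (Low): n = 523; a·d/n = 283·93/523 = 50.3231; b·c/n = 117·30/523 = 6.7113
Stratum 2 (Middle): n = 701; a·d/n = 162·318/701 = 73.4893; b·c/n = 175·46/701 = 11.4836
Stratum 3 (High): n = 532; a·d/n = 120·161/532 = 36.3158; b·c/n = 233·18/532 = 7.8835
OR_MH = (50.3231 + 73.4893 + 36.3158) / (6.7113 + 11.4836 + 7.8835) = 160.1282 / 26.0783 = 6.14028

6.140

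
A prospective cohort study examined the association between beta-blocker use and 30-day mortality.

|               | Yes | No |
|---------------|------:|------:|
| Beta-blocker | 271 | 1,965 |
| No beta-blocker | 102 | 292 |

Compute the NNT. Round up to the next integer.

Risk in treated group = 271/2236 = 0.12120; risk in control = 102/394 = 0.25888.
Absolute risk reduction = 0.25888 − 0.12120 = 0.13768
NNT = 1 / ARR = 1 / 0.13768 = 7.263 → round up → 8

8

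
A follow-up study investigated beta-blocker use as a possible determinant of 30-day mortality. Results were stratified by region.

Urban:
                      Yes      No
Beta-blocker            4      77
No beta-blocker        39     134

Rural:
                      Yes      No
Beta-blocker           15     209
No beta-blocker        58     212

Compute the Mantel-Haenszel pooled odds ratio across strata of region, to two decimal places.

0.24

OR_MH = Σ(aᵢdᵢ/nᵢ) / Σ(bᵢcᵢ/nᵢ), where nᵢ is the stratum total.
Stratum 1 (Urban): n = 254; a·d/n = 4·134/254 = 2.1102; b·c/n = 77·39/254 = 11.8228
Stratum 2 (Rural): n = 494; a·d/n = 15·212/494 = 6.4372; b·c/n = 209·58/494 = 24.5385
OR_MH = (2.1102 + 6.4372) / (11.8228 + 24.5385) = 8.5475 / 36.3613 = 0.23507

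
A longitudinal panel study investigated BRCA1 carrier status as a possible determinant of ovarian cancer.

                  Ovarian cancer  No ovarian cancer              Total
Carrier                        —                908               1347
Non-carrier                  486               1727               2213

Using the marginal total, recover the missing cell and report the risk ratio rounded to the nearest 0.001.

The missing cell is in the exposed row: 1347 − 908 = 439.
So a = 439, b = 908, c = 486, d = 1727.
RR = [a/(a+b)] / [c/(c+d)] = (439/1347) / (486/2213) = 0.32591/0.21961 = 1.48403

1.484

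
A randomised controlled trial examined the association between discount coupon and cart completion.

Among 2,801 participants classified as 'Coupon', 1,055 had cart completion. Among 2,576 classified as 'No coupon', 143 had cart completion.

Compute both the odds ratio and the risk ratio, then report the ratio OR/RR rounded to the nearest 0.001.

1.515

From the description: a = 1055, b = 1746, c = 143, d = 2433.
OR = (1055·2433)/(1746·143) = 2566815/249678 = 10.28050
Risk in exposed = 1055/2801 = 0.37665; risk in unexposed = 143/2576 = 0.05551; RR = 6.78499
OR/RR = 10.28050 / 6.78499 = 1.51518
The outcome is not rare, so the OR lies further from 1 than the RR.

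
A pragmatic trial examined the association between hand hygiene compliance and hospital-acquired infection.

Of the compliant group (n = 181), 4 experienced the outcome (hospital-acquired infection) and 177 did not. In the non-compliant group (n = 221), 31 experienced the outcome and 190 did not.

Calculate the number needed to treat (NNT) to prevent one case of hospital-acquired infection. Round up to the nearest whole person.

9

Risk in treated group = 4/181 = 0.02210; risk in control = 31/221 = 0.14027.
Absolute risk reduction = 0.14027 − 0.02210 = 0.11817
NNT = 1 / ARR = 1 / 0.11817 = 8.462 → round up → 9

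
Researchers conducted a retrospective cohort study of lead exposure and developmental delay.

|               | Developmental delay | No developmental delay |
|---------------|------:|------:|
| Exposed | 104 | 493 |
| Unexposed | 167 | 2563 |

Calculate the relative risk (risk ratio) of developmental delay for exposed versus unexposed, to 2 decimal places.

2.85

Cells: a = 104, b = 493, c = 167, d = 2563.
Risk in exposed = 104/597 = 0.17420; risk in unexposed = 167/2730 = 0.06117.
RR = 0.17420 / 0.06117 = 2.84777
The risk among the exposed is 2.85 times that among the unexposed.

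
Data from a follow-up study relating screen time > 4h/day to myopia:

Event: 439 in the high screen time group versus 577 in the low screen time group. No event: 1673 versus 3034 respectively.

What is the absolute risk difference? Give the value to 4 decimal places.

From the description: a = 439, b = 1673, c = 577, d = 3034.
Risk in exposed = 439/2112 = 0.207860; risk in unexposed = 577/3611 = 0.159790.
Risk difference = 0.207860 − 0.159790 = 0.048070

0.0481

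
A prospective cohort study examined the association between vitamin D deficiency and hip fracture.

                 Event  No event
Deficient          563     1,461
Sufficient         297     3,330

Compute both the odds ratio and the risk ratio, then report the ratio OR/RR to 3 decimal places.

Cells: a = 563, b = 1461, c = 297, d = 3330.
OR = (563·3330)/(1461·297) = 1874790/433917 = 4.32062
Risk in exposed = 563/2024 = 0.27816; risk in unexposed = 297/3627 = 0.08189; RR = 3.39695
OR/RR = 4.32062 / 3.39695 = 1.27191
The outcome is not rare, so the OR lies further from 1 than the RR.

1.272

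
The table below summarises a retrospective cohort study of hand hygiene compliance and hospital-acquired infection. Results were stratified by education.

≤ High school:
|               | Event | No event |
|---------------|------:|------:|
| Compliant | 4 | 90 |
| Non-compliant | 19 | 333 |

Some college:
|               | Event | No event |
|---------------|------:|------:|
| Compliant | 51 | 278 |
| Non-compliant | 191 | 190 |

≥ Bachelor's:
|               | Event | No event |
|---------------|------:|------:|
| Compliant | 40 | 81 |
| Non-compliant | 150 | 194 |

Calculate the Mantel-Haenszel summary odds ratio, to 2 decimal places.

0.32

OR_MH = Σ(aᵢdᵢ/nᵢ) / Σ(bᵢcᵢ/nᵢ), where nᵢ is the stratum total.
Stratum 1 (≤ High school): n = 446; a·d/n = 4·333/446 = 2.9865; b·c/n = 90·19/446 = 3.8341
Stratum 2 (Some college): n = 710; a·d/n = 51·190/710 = 13.6479; b·c/n = 278·191/710 = 74.7859
Stratum 3 (≥ Bachelor's): n = 465; a·d/n = 40·194/465 = 16.6882; b·c/n = 81·150/465 = 26.1290
OR_MH = (2.9865 + 13.6479 + 16.6882) / (3.8341 + 74.7859 + 26.1290) = 33.3226 / 104.7490 = 0.31812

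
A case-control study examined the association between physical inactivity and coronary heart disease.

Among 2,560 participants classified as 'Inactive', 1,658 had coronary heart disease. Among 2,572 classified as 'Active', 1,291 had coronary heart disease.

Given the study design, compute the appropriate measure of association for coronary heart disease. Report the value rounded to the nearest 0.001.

1.824

From the description: a = 1658, b = 902, c = 1291, d = 1281.
This is a case-control study: participants were sampled on outcome status, so risks in the source population cannot be estimated directly — relative risk is not valid here. The odds ratio is the appropriate measure.
OR = (a·d)/(b·c) = (1658 × 1281) / (902 × 1291) = 2123898 / 1164482 = 1.82390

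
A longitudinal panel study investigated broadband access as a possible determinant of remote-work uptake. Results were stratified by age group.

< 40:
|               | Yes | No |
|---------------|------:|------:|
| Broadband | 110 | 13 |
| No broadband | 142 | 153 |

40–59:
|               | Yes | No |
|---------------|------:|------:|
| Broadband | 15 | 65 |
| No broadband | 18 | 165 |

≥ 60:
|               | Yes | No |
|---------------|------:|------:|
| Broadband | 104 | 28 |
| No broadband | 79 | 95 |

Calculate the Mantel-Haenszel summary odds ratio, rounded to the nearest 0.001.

5.093

OR_MH = Σ(aᵢdᵢ/nᵢ) / Σ(bᵢcᵢ/nᵢ), where nᵢ is the stratum total.
Stratum 1 (< 40): n = 418; a·d/n = 110·153/418 = 40.2632; b·c/n = 13·142/418 = 4.4163
Stratum 2 (40–59): n = 263; a·d/n = 15·165/263 = 9.4106; b·c/n = 65·18/263 = 4.4487
Stratum 3 (≥ 60): n = 306; a·d/n = 104·95/306 = 32.2876; b·c/n = 28·79/306 = 7.2288
OR_MH = (40.2632 + 9.4106 + 32.2876) / (4.4163 + 4.4487 + 7.2288) = 81.9614 / 16.0937 = 5.09276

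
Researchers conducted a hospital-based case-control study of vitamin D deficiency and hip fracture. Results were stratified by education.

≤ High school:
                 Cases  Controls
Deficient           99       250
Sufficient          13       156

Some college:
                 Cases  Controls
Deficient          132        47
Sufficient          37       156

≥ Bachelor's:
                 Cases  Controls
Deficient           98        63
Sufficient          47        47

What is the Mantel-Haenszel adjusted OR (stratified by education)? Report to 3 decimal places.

4.576

OR_MH = Σ(aᵢdᵢ/nᵢ) / Σ(bᵢcᵢ/nᵢ), where nᵢ is the stratum total.
Stratum 1 (≤ High school): n = 518; a·d/n = 99·156/518 = 29.8147; b·c/n = 250·13/518 = 6.2741
Stratum 2 (Some college): n = 372; a·d/n = 132·156/372 = 55.3548; b·c/n = 47·37/372 = 4.6747
Stratum 3 (≥ Bachelor's): n = 255; a·d/n = 98·47/255 = 18.0627; b·c/n = 63·47/255 = 11.6118
OR_MH = (29.8147 + 55.3548 + 18.0627) / (6.2741 + 4.6747 + 11.6118) = 103.2323 / 22.5606 = 4.57577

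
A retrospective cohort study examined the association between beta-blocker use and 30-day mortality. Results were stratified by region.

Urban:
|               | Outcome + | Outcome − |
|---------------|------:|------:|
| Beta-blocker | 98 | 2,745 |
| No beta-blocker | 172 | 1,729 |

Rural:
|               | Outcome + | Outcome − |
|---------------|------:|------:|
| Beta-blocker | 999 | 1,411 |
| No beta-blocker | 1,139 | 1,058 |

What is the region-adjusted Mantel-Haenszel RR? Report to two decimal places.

RR_MH = Σ(aᵢ·n₀ᵢ/nᵢ) / Σ(cᵢ·n₁ᵢ/nᵢ), with n₁ᵢ = aᵢ+bᵢ (exposed), n₀ᵢ = cᵢ+dᵢ (unexposed), nᵢ = n₁ᵢ+n₀ᵢ.
Stratum 1 (Urban): n₁ = 2843, n₀ = 1901, n = 4744; a·n₀/n = 98·1901/4744 = 39.2702; c·n₁/n = 172·2843/4744 = 103.0767
Stratum 2 (Rural): n₁ = 2410, n₀ = 2197, n = 4607; a·n₀/n = 999·2197/4607 = 476.4061; c·n₁/n = 1139·2410/4607 = 595.8303
RR_MH = (39.2702 + 476.4061) / (103.0767 + 595.8303) = 515.6764 / 698.9070 = 0.73783

0.74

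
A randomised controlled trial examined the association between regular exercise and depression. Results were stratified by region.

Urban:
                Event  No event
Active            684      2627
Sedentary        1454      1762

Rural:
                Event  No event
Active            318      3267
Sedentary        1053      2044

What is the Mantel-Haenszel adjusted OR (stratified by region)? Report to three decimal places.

0.256

OR_MH = Σ(aᵢdᵢ/nᵢ) / Σ(bᵢcᵢ/nᵢ), where nᵢ is the stratum total.
Stratum 1 (Urban): n = 6527; a·d/n = 684·1762/6527 = 184.6496; b·c/n = 2627·1454/6527 = 585.2088
Stratum 2 (Rural): n = 6682; a·d/n = 318·2044/6682 = 97.2751; b·c/n = 3267·1053/6682 = 514.8385
OR_MH = (184.6496 + 97.2751) / (585.2088 + 514.8385) = 281.9247 / 1100.0473 = 0.25628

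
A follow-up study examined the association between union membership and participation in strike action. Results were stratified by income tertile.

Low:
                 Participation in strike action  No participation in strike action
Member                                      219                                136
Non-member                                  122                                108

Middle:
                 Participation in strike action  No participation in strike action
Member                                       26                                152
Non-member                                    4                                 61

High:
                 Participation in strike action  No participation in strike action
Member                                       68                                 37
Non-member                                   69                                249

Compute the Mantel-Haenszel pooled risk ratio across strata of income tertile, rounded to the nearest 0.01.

RR_MH = Σ(aᵢ·n₀ᵢ/nᵢ) / Σ(cᵢ·n₁ᵢ/nᵢ), with n₁ᵢ = aᵢ+bᵢ (exposed), n₀ᵢ = cᵢ+dᵢ (unexposed), nᵢ = n₁ᵢ+n₀ᵢ.
Stratum 1 (Low): n₁ = 355, n₀ = 230, n = 585; a·n₀/n = 219·230/585 = 86.1026; c·n₁/n = 122·355/585 = 74.0342
Stratum 2 (Middle): n₁ = 178, n₀ = 65, n = 243; a·n₀/n = 26·65/243 = 6.9547; c·n₁/n = 4·178/243 = 2.9300
Stratum 3 (High): n₁ = 105, n₀ = 318, n = 423; a·n₀/n = 68·318/423 = 51.1206; c·n₁/n = 69·105/423 = 17.1277
RR_MH = (86.1026 + 6.9547 + 51.1206) / (74.0342 + 2.9300 + 17.1277) = 144.1779 / 94.0919 = 1.53231

1.53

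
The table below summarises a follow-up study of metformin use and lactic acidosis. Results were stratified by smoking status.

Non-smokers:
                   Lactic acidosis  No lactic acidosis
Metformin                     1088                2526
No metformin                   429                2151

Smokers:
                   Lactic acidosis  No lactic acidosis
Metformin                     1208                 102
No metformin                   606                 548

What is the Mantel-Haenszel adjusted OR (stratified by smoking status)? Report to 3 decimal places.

OR_MH = Σ(aᵢdᵢ/nᵢ) / Σ(bᵢcᵢ/nᵢ), where nᵢ is the stratum total.
Stratum 1 (Non-smokers): n = 6194; a·d/n = 1088·2151/6194 = 377.8314; b·c/n = 2526·429/6194 = 174.9522
Stratum 2 (Smokers): n = 2464; a·d/n = 1208·548/2464 = 268.6623; b·c/n = 102·606/2464 = 25.0860
OR_MH = (377.8314 + 268.6623) / (174.9522 + 25.0860) = 646.4938 / 200.0383 = 3.23185

3.232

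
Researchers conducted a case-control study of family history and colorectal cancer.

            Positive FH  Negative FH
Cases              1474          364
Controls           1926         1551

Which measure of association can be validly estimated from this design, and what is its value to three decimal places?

3.261

Reading the table with exposure as columns: a = 1474 (Positive FH, case), b = 1926 (Positive FH, non-case), c = 364 (Negative FH, case), d = 1551.
This is a case-control study: participants were sampled on outcome status, so risks in the source population cannot be estimated directly — relative risk is not valid here. The odds ratio is the appropriate measure.
OR = (a·d)/(b·c) = (1474 × 1551) / (1926 × 364) = 2286174 / 701064 = 3.26101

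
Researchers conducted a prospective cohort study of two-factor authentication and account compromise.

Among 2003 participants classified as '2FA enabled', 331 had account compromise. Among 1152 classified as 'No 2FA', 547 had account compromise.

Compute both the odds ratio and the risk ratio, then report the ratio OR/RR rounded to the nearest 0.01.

From the description: a = 331, b = 1672, c = 547, d = 605.
OR = (331·605)/(1672·547) = 200255/914584 = 0.21896
Risk in exposed = 331/2003 = 0.16525; risk in unexposed = 547/1152 = 0.47483; RR = 0.34803
OR/RR = 0.21896 / 0.34803 = 0.62914
The outcome is not rare, so the OR lies further from 1 than the RR.

0.63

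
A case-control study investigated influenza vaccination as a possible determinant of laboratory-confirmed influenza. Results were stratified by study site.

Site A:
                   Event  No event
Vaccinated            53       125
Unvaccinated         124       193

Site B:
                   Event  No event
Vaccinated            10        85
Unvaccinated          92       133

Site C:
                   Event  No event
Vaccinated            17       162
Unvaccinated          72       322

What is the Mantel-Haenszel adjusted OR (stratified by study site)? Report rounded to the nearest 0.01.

0.45

OR_MH = Σ(aᵢdᵢ/nᵢ) / Σ(bᵢcᵢ/nᵢ), where nᵢ is the stratum total.
Stratum 1 (Site A): n = 495; a·d/n = 53·193/495 = 20.6646; b·c/n = 125·124/495 = 31.3131
Stratum 2 (Site B): n = 320; a·d/n = 10·133/320 = 4.1562; b·c/n = 85·92/320 = 24.4375
Stratum 3 (Site C): n = 573; a·d/n = 17·322/573 = 9.5532; b·c/n = 162·72/573 = 20.3560
OR_MH = (20.6646 + 4.1562 + 9.5532) / (31.3131 + 24.4375 + 20.3560) = 34.3741 / 76.1067 = 0.45166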